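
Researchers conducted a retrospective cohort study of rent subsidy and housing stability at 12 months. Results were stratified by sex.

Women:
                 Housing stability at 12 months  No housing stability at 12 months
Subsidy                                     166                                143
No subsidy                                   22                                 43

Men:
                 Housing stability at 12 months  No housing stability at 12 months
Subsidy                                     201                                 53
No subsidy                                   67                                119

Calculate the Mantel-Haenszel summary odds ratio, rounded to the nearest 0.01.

OR_MH = Σ(aᵢdᵢ/nᵢ) / Σ(bᵢcᵢ/nᵢ), where nᵢ is the stratum total.
Stratum 1 (Women): n = 374; a·d/n = 166·43/374 = 19.0856; b·c/n = 143·22/374 = 8.4118
Stratum 2 (Men): n = 440; a·d/n = 201·119/440 = 54.3614; b·c/n = 53·67/440 = 8.0705
OR_MH = (19.0856 + 54.3614) / (8.4118 + 8.0705) = 73.4469 / 16.4822 = 4.45613

4.46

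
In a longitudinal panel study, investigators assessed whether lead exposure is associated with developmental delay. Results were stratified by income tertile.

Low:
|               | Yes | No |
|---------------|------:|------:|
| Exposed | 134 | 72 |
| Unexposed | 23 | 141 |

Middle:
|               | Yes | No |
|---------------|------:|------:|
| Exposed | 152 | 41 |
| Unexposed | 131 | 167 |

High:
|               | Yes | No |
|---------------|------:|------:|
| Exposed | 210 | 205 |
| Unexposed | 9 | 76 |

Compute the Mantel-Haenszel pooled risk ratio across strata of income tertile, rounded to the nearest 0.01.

RR_MH = Σ(aᵢ·n₀ᵢ/nᵢ) / Σ(cᵢ·n₁ᵢ/nᵢ), with n₁ᵢ = aᵢ+bᵢ (exposed), n₀ᵢ = cᵢ+dᵢ (unexposed), nᵢ = n₁ᵢ+n₀ᵢ.
Stratum 1 (Low): n₁ = 206, n₀ = 164, n = 370; a·n₀/n = 134·164/370 = 59.3946; c·n₁/n = 23·206/370 = 12.8054
Stratum 2 (Middle): n₁ = 193, n₀ = 298, n = 491; a·n₀/n = 152·298/491 = 92.2525; c·n₁/n = 131·193/491 = 51.4929
Stratum 3 (High): n₁ = 415, n₀ = 85, n = 500; a·n₀/n = 210·85/500 = 35.7000; c·n₁/n = 9·415/500 = 7.4700
RR_MH = (59.3946 + 92.2525 + 35.7000) / (12.8054 + 51.4929 + 7.4700) = 187.3471 / 71.7683 = 2.61045

2.61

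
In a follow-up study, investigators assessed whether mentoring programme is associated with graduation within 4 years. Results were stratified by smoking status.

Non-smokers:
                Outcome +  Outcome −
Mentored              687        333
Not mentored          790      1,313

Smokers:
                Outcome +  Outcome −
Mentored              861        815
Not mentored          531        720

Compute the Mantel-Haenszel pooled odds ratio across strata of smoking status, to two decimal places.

2.16

OR_MH = Σ(aᵢdᵢ/nᵢ) / Σ(bᵢcᵢ/nᵢ), where nᵢ is the stratum total.
Stratum 1 (Non-smokers): n = 3123; a·d/n = 687·1313/3123 = 288.8348; b·c/n = 333·790/3123 = 84.2363
Stratum 2 (Smokers): n = 2927; a·d/n = 861·720/2927 = 211.7936; b·c/n = 815·531/2927 = 147.8528
OR_MH = (288.8348 + 211.7936) / (84.2363 + 147.8528) = 500.6284 / 232.0891 = 2.15705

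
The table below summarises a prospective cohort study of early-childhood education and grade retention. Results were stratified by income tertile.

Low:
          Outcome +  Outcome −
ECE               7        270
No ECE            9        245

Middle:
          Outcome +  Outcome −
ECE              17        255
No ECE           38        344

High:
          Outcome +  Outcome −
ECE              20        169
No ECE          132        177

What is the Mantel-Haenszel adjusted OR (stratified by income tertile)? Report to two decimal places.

OR_MH = Σ(aᵢdᵢ/nᵢ) / Σ(bᵢcᵢ/nᵢ), where nᵢ is the stratum total.
Stratum 1 (Low): n = 531; a·d/n = 7·245/531 = 3.2298; b·c/n = 270·9/531 = 4.5763
Stratum 2 (Middle): n = 654; a·d/n = 17·344/654 = 8.9419; b·c/n = 255·38/654 = 14.8165
Stratum 3 (High): n = 498; a·d/n = 20·177/498 = 7.1084; b·c/n = 169·132/498 = 44.7952
OR_MH = (3.2298 + 8.9419 + 7.1084) / (4.5763 + 14.8165 + 44.7952) = 19.2801 / 64.1880 = 0.30037

0.30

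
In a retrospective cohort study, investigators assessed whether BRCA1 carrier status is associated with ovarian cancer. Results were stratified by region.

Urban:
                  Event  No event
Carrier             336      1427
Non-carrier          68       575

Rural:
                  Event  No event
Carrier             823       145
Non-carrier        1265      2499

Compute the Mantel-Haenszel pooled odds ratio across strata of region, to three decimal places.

OR_MH = Σ(aᵢdᵢ/nᵢ) / Σ(bᵢcᵢ/nᵢ), where nᵢ is the stratum total.
Stratum 1 (Urban): n = 2406; a·d/n = 336·575/2406 = 80.2993; b·c/n = 1427·68/2406 = 40.3308
Stratum 2 (Rural): n = 4732; a·d/n = 823·2499/4732 = 434.6317; b·c/n = 145·1265/4732 = 38.7627
OR_MH = (80.2993 + 434.6317) / (40.3308 + 38.7627) = 514.9309 / 79.0935 = 6.51041

6.510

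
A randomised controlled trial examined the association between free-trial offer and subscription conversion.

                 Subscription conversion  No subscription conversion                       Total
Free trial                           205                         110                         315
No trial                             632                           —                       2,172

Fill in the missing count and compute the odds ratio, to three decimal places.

The missing cell is in the unexposed row: 2172 − 632 = 1540.
So a = 205, b = 110, c = 632, d = 1540.
OR = (a·d)/(b·c) = (205 × 1540) / (110 × 632) = 315700 / 69520 = 4.54114

4.541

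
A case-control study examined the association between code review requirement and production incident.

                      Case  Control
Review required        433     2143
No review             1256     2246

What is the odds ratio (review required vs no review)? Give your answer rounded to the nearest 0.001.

Cells: a = 433, b = 2143, c = 1256, d = 2246.
OR = (a·d)/(b·c) = (433 × 2246) / (2143 × 1256) = 972518 / 2691608 = 0.36131
Exposure is associated with lower odds of production incident (OR = 0.36 < 1).

0.361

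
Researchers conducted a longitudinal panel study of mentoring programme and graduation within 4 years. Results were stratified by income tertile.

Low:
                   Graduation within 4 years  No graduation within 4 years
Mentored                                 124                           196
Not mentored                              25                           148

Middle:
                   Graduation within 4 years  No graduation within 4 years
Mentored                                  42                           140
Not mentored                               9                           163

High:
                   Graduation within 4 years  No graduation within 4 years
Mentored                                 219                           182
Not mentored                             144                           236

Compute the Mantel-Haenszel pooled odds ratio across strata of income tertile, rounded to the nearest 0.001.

OR_MH = Σ(aᵢdᵢ/nᵢ) / Σ(bᵢcᵢ/nᵢ), where nᵢ is the stratum total.
Stratum 1 (Low): n = 493; a·d/n = 124·148/493 = 37.2252; b·c/n = 196·25/493 = 9.9391
Stratum 2 (Middle): n = 354; a·d/n = 42·163/354 = 19.3390; b·c/n = 140·9/354 = 3.5593
Stratum 3 (High): n = 781; a·d/n = 219·236/781 = 66.1767; b·c/n = 182·144/781 = 33.5570
OR_MH = (37.2252 + 19.3390 + 66.1767) / (9.9391 + 3.5593 + 33.5570) = 122.7408 / 47.0554 = 2.60843

2.608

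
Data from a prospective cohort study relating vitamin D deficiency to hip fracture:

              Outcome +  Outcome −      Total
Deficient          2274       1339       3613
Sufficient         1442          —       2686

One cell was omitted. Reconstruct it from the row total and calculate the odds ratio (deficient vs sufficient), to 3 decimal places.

1.465

The missing cell is in the unexposed row: 2686 − 1442 = 1244.
So a = 2274, b = 1339, c = 1442, d = 1244.
OR = (a·d)/(b·c) = (2274 × 1244) / (1339 × 1442) = 2828856 / 1930838 = 1.46509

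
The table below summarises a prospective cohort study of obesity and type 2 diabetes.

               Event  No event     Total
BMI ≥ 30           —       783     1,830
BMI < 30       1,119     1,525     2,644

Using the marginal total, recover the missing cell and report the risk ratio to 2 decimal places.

The missing cell is in the exposed row: 1830 − 783 = 1047.
So a = 1047, b = 783, c = 1119, d = 1525.
RR = [a/(a+b)] / [c/(c+d)] = (1047/1830) / (1119/2644) = 0.57213/0.42322 = 1.35185

1.35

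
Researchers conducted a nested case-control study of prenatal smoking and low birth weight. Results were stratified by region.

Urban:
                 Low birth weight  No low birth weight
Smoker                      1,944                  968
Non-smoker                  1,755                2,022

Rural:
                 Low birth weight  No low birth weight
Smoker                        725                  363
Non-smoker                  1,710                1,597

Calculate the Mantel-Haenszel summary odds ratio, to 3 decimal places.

OR_MH = Σ(aᵢdᵢ/nᵢ) / Σ(bᵢcᵢ/nᵢ), where nᵢ is the stratum total.
Stratum 1 (Urban): n = 6689; a·d/n = 1944·2022/6689 = 587.6466; b·c/n = 968·1755/6689 = 253.9752
Stratum 2 (Rural): n = 4395; a·d/n = 725·1597/4395 = 263.4414; b·c/n = 363·1710/4395 = 141.2355
OR_MH = (587.6466 + 263.4414) / (253.9752 + 141.2355) = 851.0880 / 395.2107 = 2.15350

2.154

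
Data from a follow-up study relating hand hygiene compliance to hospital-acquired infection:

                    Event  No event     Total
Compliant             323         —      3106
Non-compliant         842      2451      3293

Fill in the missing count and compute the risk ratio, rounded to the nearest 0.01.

The missing cell is in the exposed row: 3106 − 323 = 2783.
So a = 323, b = 2783, c = 842, d = 2451.
RR = [a/(a+b)] / [c/(c+d)] = (323/3106) / (842/3293) = 0.10399/0.25569 = 0.40671

0.41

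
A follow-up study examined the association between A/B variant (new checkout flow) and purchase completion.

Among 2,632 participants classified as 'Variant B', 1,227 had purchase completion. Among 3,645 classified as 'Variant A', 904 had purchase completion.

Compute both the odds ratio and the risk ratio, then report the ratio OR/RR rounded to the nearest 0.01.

1.41

From the description: a = 1227, b = 1405, c = 904, d = 2741.
OR = (1227·2741)/(1405·904) = 3363207/1270120 = 2.64794
Risk in exposed = 1227/2632 = 0.46619; risk in unexposed = 904/3645 = 0.24801; RR = 1.87970
OR/RR = 2.64794 / 1.87970 = 1.40871
The outcome is not rare, so the OR lies further from 1 than the RR.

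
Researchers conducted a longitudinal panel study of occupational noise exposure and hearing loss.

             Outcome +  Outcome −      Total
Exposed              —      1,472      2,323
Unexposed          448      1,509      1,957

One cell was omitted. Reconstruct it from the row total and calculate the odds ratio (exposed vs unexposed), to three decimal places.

The missing cell is in the exposed row: 2323 − 1472 = 851.
So a = 851, b = 1472, c = 448, d = 1509.
OR = (a·d)/(b·c) = (851 × 1509) / (1472 × 448) = 1284159 / 659456 = 1.94730

1.947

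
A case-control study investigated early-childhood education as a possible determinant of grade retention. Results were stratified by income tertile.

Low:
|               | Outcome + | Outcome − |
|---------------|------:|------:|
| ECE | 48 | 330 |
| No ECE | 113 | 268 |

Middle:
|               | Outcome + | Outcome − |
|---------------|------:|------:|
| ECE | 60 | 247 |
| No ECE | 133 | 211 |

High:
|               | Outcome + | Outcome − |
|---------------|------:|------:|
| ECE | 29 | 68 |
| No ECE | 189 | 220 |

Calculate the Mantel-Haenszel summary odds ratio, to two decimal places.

OR_MH = Σ(aᵢdᵢ/nᵢ) / Σ(bᵢcᵢ/nᵢ), where nᵢ is the stratum total.
Stratum 1 (Low): n = 759; a·d/n = 48·268/759 = 16.9486; b·c/n = 330·113/759 = 49.1304
Stratum 2 (Middle): n = 651; a·d/n = 60·211/651 = 19.4470; b·c/n = 247·133/651 = 50.4624
Stratum 3 (High): n = 506; a·d/n = 29·220/506 = 12.6087; b·c/n = 68·189/506 = 25.3992
OR_MH = (16.9486 + 19.4470 + 12.6087) / (49.1304 + 50.4624 + 25.3992) = 49.0043 / 124.9920 = 0.39206

0.39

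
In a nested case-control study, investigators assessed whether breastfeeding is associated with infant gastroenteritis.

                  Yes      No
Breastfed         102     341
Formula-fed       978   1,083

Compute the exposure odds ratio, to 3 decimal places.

Cells: a = 102, b = 341, c = 978, d = 1083.
OR = (a·d)/(b·c) = (102 × 1083) / (341 × 978) = 110466 / 333498 = 0.33123
Exposure is associated with lower odds of infant gastroenteritis (OR = 0.33 < 1).

0.331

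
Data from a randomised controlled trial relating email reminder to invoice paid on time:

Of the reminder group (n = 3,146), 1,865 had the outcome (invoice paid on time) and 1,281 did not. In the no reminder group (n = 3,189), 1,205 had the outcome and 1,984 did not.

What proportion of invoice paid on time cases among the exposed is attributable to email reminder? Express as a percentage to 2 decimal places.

36.26

From the description: a = 1865, b = 1281, c = 1205, d = 1984.
Risk in exposed = 1865/3146 = 0.59282; risk in unexposed = 1205/3189 = 0.37786.
RR = 0.59282/0.37786 = 1.56887
AR% = (RR − 1)/RR × 100 = (1.56887 − 1)/1.56887 × 100 = 36.2599%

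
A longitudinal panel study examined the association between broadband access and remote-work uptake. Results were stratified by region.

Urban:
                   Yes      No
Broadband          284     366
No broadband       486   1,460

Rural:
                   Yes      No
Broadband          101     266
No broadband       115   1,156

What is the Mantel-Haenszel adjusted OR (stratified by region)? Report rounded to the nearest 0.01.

2.65

OR_MH = Σ(aᵢdᵢ/nᵢ) / Σ(bᵢcᵢ/nᵢ), where nᵢ is the stratum total.
Stratum 1 (Urban): n = 2596; a·d/n = 284·1460/2596 = 159.7227; b·c/n = 366·486/2596 = 68.5193
Stratum 2 (Rural): n = 1638; a·d/n = 101·1156/1638 = 71.2796; b·c/n = 266·115/1638 = 18.6752
OR_MH = (159.7227 + 71.2796) / (68.5193 + 18.6752) = 231.0023 / 87.1945 = 2.64928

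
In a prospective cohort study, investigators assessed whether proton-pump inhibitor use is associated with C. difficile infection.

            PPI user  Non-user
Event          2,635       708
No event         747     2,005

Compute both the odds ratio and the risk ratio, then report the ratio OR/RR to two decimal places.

Reading the table with exposure as columns: a = 2635 (PPI user, case), b = 747 (PPI user, non-case), c = 708 (Non-user, case), d = 2005.
OR = (2635·2005)/(747·708) = 5283175/528876 = 9.98944
Risk in exposed = 2635/3382 = 0.77912; risk in unexposed = 708/2713 = 0.26097; RR = 2.98554
OR/RR = 9.98944 / 2.98554 = 3.34594
The outcome is not rare, so the OR lies further from 1 than the RR.

3.35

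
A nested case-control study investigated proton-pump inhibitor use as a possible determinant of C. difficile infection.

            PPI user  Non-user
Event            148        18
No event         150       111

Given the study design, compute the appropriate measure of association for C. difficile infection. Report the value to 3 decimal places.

Reading the table with exposure as columns: a = 148 (PPI user, case), b = 150 (PPI user, non-case), c = 18 (Non-user, case), d = 111.
This is a nested case-control study: participants were sampled on outcome status, so risks in the source population cannot be estimated directly — relative risk is not valid here. The odds ratio is the appropriate measure.
OR = (a·d)/(b·c) = (148 × 111) / (150 × 18) = 16428 / 2700 = 6.08444

6.084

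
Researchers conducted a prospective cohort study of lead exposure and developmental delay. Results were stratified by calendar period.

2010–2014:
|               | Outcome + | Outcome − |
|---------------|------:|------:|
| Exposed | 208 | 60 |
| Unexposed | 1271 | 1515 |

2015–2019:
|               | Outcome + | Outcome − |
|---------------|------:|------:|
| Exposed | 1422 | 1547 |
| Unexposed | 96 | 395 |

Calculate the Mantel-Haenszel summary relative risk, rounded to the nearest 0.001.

RR_MH = Σ(aᵢ·n₀ᵢ/nᵢ) / Σ(cᵢ·n₁ᵢ/nᵢ), with n₁ᵢ = aᵢ+bᵢ (exposed), n₀ᵢ = cᵢ+dᵢ (unexposed), nᵢ = n₁ᵢ+n₀ᵢ.
Stratum 1 (2010–2014): n₁ = 268, n₀ = 2786, n = 3054; a·n₀/n = 208·2786/3054 = 189.7472; c·n₁/n = 1271·268/3054 = 111.5350
Stratum 2 (2015–2019): n₁ = 2969, n₀ = 491, n = 3460; a·n₀/n = 1422·491/3460 = 201.7925; c·n₁/n = 96·2969/3460 = 82.3769
RR_MH = (189.7472 + 201.7925) / (111.5350 + 82.3769) = 391.5397 / 193.9119 = 2.01916

2.019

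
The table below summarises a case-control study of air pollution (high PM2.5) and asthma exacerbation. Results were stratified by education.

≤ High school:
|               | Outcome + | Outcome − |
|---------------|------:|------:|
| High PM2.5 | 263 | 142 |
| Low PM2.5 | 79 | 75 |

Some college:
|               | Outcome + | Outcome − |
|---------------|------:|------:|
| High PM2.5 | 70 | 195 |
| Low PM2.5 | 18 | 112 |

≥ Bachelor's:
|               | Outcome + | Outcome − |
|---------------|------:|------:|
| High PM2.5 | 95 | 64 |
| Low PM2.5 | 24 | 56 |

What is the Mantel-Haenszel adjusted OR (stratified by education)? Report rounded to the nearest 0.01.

OR_MH = Σ(aᵢdᵢ/nᵢ) / Σ(bᵢcᵢ/nᵢ), where nᵢ is the stratum total.
Stratum 1 (≤ High school): n = 559; a·d/n = 263·75/559 = 35.2862; b·c/n = 142·79/559 = 20.0680
Stratum 2 (Some college): n = 395; a·d/n = 70·112/395 = 19.8481; b·c/n = 195·18/395 = 8.8861
Stratum 3 (≥ Bachelor's): n = 239; a·d/n = 95·56/239 = 22.2594; b·c/n = 64·24/239 = 6.4268
OR_MH = (35.2862 + 19.8481 + 22.2594) / (20.0680 + 8.8861 + 6.4268) = 77.3937 / 35.3808 = 2.18745

2.19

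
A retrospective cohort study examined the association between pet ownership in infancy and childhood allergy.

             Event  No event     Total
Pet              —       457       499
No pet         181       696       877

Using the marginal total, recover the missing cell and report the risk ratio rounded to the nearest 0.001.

0.408

The missing cell is in the exposed row: 499 − 457 = 42.
So a = 42, b = 457, c = 181, d = 696.
RR = [a/(a+b)] / [c/(c+d)] = (42/499) / (181/877) = 0.08417/0.20639 = 0.40782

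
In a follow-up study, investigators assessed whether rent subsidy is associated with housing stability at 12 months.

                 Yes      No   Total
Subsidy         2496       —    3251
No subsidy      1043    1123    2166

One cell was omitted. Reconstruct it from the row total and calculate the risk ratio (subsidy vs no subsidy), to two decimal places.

The missing cell is in the exposed row: 3251 − 2496 = 755.
So a = 2496, b = 755, c = 1043, d = 1123.
RR = [a/(a+b)] / [c/(c+d)] = (2496/3251) / (1043/2166) = 0.76776/0.48153 = 1.59442

1.59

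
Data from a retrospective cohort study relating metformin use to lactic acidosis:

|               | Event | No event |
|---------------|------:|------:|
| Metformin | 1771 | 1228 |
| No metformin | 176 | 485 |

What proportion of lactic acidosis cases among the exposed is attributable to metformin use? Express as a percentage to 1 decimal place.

Cells: a = 1771, b = 1228, c = 176, d = 485.
Risk in exposed = 1771/2999 = 0.59053; risk in unexposed = 176/661 = 0.26626.
RR = 0.59053/0.26626 = 2.21784
AR% = (RR − 1)/RR × 100 = (2.21784 − 1)/2.21784 × 100 = 54.9112%

54.9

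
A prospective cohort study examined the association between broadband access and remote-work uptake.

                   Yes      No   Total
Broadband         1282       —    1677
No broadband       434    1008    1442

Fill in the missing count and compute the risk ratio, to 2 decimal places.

The missing cell is in the exposed row: 1677 − 1282 = 395.
So a = 1282, b = 395, c = 434, d = 1008.
RR = [a/(a+b)] / [c/(c+d)] = (1282/1677) / (434/1442) = 0.76446/0.30097 = 2.53998

2.54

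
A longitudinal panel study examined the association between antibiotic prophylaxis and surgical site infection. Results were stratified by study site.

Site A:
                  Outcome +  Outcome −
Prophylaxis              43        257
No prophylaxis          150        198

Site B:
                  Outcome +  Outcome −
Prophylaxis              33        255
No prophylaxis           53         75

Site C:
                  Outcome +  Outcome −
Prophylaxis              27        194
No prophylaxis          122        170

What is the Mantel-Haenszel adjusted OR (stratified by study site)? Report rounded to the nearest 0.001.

0.203

OR_MH = Σ(aᵢdᵢ/nᵢ) / Σ(bᵢcᵢ/nᵢ), where nᵢ is the stratum total.
Stratum 1 (Site A): n = 648; a·d/n = 43·198/648 = 13.1389; b·c/n = 257·150/648 = 59.4907
Stratum 2 (Site B): n = 416; a·d/n = 33·75/416 = 5.9495; b·c/n = 255·53/416 = 32.4880
Stratum 3 (Site C): n = 513; a·d/n = 27·170/513 = 8.9474; b·c/n = 194·122/513 = 46.1365
OR_MH = (13.1389 + 5.9495 + 8.9474) / (59.4907 + 32.4880 + 46.1365) = 28.0358 / 138.1152 = 0.20299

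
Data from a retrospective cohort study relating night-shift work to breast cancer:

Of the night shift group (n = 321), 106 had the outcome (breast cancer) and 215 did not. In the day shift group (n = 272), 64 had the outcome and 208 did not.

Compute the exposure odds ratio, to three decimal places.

From the description: a = 106, b = 215, c = 64, d = 208.
OR = (a·d)/(b·c) = (106 × 208) / (215 × 64) = 22048 / 13760 = 1.60233
The odds of breast cancer are about 1.60 times as high in the night shift group.

1.602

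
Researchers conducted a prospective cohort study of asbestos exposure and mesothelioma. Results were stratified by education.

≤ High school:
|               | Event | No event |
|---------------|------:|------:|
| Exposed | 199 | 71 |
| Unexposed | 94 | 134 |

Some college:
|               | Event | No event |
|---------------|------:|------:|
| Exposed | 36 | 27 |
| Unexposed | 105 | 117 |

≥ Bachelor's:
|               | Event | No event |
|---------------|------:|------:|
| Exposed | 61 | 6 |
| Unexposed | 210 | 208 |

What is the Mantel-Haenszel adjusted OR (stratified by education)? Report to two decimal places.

OR_MH = Σ(aᵢdᵢ/nᵢ) / Σ(bᵢcᵢ/nᵢ), where nᵢ is the stratum total.
Stratum 1 (≤ High school): n = 498; a·d/n = 199·134/498 = 53.5462; b·c/n = 71·94/498 = 13.4016
Stratum 2 (Some college): n = 285; a·d/n = 36·117/285 = 14.7789; b·c/n = 27·105/285 = 9.9474
Stratum 3 (≥ Bachelor's): n = 485; a·d/n = 61·208/485 = 26.1608; b·c/n = 6·210/485 = 2.5979
OR_MH = (53.5462 + 14.7789 + 26.1608) / (13.4016 + 9.9474 + 2.5979) = 94.4860 / 25.9469 = 3.64151

3.64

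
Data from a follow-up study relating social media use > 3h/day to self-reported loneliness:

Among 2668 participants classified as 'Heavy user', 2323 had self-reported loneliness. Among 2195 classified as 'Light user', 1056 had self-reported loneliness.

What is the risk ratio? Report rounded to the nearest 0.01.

1.81

From the description: a = 2323, b = 345, c = 1056, d = 1139.
Risk in exposed = 2323/2668 = 0.87069; risk in unexposed = 1056/2195 = 0.48109.
RR = 0.87069 / 0.48109 = 1.80981
The risk among the exposed is 1.81 times that among the unexposed.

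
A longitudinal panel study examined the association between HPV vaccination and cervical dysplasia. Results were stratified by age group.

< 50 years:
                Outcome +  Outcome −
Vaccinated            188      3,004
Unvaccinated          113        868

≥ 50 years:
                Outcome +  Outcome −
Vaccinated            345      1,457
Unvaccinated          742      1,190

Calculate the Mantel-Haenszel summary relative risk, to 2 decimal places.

0.50

RR_MH = Σ(aᵢ·n₀ᵢ/nᵢ) / Σ(cᵢ·n₁ᵢ/nᵢ), with n₁ᵢ = aᵢ+bᵢ (exposed), n₀ᵢ = cᵢ+dᵢ (unexposed), nᵢ = n₁ᵢ+n₀ᵢ.
Stratum 1 (< 50 years): n₁ = 3192, n₀ = 981, n = 4173; a·n₀/n = 188·981/4173 = 44.1955; c·n₁/n = 113·3192/4173 = 86.4357
Stratum 2 (≥ 50 years): n₁ = 1802, n₀ = 1932, n = 3734; a·n₀/n = 345·1932/3734 = 178.5056; c·n₁/n = 742·1802/3734 = 358.0836
RR_MH = (44.1955 + 178.5056) / (86.4357 + 358.0836) = 222.7012 / 444.5192 = 0.50099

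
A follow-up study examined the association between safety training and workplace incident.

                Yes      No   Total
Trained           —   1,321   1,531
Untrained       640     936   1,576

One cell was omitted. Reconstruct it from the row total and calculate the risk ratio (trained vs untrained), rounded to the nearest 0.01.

The missing cell is in the exposed row: 1531 − 1321 = 210.
So a = 210, b = 1321, c = 640, d = 936.
RR = [a/(a+b)] / [c/(c+d)] = (210/1531) / (640/1576) = 0.13717/0.40609 = 0.33777

0.34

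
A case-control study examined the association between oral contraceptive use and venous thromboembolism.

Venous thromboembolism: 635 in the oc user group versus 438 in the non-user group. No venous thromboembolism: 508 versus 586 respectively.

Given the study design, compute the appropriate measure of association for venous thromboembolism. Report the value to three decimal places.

From the description: a = 635, b = 508, c = 438, d = 586.
This is a case-control study: participants were sampled on outcome status, so risks in the source population cannot be estimated directly — relative risk is not valid here. The odds ratio is the appropriate measure.
OR = (a·d)/(b·c) = (635 × 586) / (508 × 438) = 372110 / 222504 = 1.67237

1.672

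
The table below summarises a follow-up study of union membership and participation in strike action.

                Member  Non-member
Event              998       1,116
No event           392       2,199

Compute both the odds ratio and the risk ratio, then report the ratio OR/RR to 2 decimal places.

Reading the table with exposure as columns: a = 998 (Member, case), b = 392 (Member, non-case), c = 1116 (Non-member, case), d = 2199.
OR = (998·2199)/(392·1116) = 2194602/437472 = 5.01655
Risk in exposed = 998/1390 = 0.71799; risk in unexposed = 1116/3315 = 0.33665; RR = 2.13273
OR/RR = 5.01655 / 2.13273 = 2.35218
The outcome is not rare, so the OR lies further from 1 than the RR.

2.35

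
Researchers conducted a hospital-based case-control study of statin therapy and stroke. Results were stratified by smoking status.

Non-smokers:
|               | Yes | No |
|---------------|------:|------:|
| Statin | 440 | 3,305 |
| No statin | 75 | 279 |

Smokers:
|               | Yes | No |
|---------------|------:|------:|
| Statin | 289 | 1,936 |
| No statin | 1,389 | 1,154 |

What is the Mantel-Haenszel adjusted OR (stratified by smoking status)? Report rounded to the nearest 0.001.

OR_MH = Σ(aᵢdᵢ/nᵢ) / Σ(bᵢcᵢ/nᵢ), where nᵢ is the stratum total.
Stratum 1 (Non-smokers): n = 4099; a·d/n = 440·279/4099 = 29.9488; b·c/n = 3305·75/4099 = 60.4721
Stratum 2 (Smokers): n = 4768; a·d/n = 289·1154/4768 = 69.9467; b·c/n = 1936·1389/4768 = 563.9899
OR_MH = (29.9488 + 69.9467) / (60.4721 + 563.9899) = 99.8955 / 624.4620 = 0.15997

0.160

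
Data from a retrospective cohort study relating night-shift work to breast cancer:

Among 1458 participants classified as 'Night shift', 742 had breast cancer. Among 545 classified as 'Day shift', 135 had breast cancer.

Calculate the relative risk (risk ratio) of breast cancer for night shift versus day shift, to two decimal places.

From the description: a = 742, b = 716, c = 135, d = 410.
Risk in exposed = 742/1458 = 0.50892; risk in unexposed = 135/545 = 0.24771.
RR = 0.50892 / 0.24771 = 2.05451
The risk among the exposed is 2.05 times that among the unexposed.

2.05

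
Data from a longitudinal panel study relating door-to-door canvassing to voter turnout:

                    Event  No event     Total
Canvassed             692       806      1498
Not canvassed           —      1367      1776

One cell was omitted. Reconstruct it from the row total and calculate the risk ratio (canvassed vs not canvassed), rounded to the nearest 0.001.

2.006

The missing cell is in the unexposed row: 1776 − 1367 = 409.
So a = 692, b = 806, c = 409, d = 1367.
RR = [a/(a+b)] / [c/(c+d)] = (692/1498) / (409/1776) = 0.46195/0.23029 = 2.00592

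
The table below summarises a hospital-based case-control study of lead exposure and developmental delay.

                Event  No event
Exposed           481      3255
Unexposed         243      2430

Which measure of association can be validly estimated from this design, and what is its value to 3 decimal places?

1.478

Cells: a = 481, b = 3255, c = 243, d = 2430.
This is a hospital-based case-control study: participants were sampled on outcome status, so risks in the source population cannot be estimated directly — relative risk is not valid here. The odds ratio is the appropriate measure.
OR = (a·d)/(b·c) = (481 × 2430) / (3255 × 243) = 1168830 / 790965 = 1.47773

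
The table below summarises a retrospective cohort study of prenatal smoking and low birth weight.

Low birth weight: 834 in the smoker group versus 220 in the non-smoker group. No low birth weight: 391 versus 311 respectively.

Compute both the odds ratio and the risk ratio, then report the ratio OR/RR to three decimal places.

From the description: a = 834, b = 391, c = 220, d = 311.
OR = (834·311)/(391·220) = 259374/86020 = 3.01528
Risk in exposed = 834/1225 = 0.68082; risk in unexposed = 220/531 = 0.41431; RR = 1.64324
OR/RR = 3.01528 / 1.64324 = 1.83495
The outcome is not rare, so the OR lies further from 1 than the RR.

1.835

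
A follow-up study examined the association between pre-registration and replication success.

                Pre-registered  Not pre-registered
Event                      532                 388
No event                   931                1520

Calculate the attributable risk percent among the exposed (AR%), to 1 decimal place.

44.1

Reading the table with exposure as columns: a = 532 (Pre-registered, case), b = 931 (Pre-registered, non-case), c = 388 (Not pre-registered, case), d = 1520.
Risk in exposed = 532/1463 = 0.36364; risk in unexposed = 388/1908 = 0.20335.
RR = 0.36364/0.20335 = 1.78819
AR% = (RR − 1)/RR × 100 = (1.78819 − 1)/1.78819 × 100 = 44.0776%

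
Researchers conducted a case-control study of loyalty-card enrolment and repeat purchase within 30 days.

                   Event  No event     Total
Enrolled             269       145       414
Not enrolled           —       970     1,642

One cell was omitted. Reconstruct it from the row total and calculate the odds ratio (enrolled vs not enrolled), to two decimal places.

2.68

The missing cell is in the unexposed row: 1642 − 970 = 672.
So a = 269, b = 145, c = 672, d = 970.
OR = (a·d)/(b·c) = (269 × 970) / (145 × 672) = 260930 / 97440 = 2.67785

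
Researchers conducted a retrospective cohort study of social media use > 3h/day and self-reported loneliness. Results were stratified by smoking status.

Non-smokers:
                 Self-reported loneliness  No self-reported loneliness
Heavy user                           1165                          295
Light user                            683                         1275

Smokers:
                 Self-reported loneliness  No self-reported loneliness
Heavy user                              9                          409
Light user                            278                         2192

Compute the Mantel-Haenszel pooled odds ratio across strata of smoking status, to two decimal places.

4.49

OR_MH = Σ(aᵢdᵢ/nᵢ) / Σ(bᵢcᵢ/nᵢ), where nᵢ is the stratum total.
Stratum 1 (Non-smokers): n = 3418; a·d/n = 1165·1275/3418 = 434.5743; b·c/n = 295·683/3418 = 58.9482
Stratum 2 (Smokers): n = 2888; a·d/n = 9·2192/2888 = 6.8310; b·c/n = 409·278/2888 = 39.3705
OR_MH = (434.5743 + 6.8310) / (58.9482 + 39.3705) = 441.4053 / 98.3187 = 4.48954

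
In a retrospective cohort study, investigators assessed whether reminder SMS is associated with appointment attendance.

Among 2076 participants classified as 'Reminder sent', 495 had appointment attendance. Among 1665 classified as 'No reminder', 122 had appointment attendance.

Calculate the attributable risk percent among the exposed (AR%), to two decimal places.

From the description: a = 495, b = 1581, c = 122, d = 1543.
Risk in exposed = 495/2076 = 0.23844; risk in unexposed = 122/1665 = 0.07327.
RR = 0.23844/0.07327 = 3.25411
AR% = (RR − 1)/RR × 100 = (3.25411 − 1)/3.25411 × 100 = 69.2696%

69.27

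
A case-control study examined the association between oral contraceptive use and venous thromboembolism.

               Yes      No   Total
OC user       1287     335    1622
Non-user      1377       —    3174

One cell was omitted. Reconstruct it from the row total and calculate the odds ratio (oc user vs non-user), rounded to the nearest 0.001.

The missing cell is in the unexposed row: 3174 − 1377 = 1797.
So a = 1287, b = 335, c = 1377, d = 1797.
OR = (a·d)/(b·c) = (1287 × 1797) / (335 × 1377) = 2312739 / 461295 = 5.01358

5.014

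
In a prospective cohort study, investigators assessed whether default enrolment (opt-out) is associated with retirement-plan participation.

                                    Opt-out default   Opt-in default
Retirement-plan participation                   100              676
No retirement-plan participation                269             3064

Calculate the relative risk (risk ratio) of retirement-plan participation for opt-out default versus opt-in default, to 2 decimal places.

1.50

Reading the table with exposure as columns: a = 100 (Opt-out default, case), b = 269 (Opt-out default, non-case), c = 676 (Opt-in default, case), d = 3064.
Risk in exposed = 100/369 = 0.27100; risk in unexposed = 676/3740 = 0.18075.
RR = 0.27100 / 0.18075 = 1.49933
The risk among the exposed is 1.50 times that among the unexposed.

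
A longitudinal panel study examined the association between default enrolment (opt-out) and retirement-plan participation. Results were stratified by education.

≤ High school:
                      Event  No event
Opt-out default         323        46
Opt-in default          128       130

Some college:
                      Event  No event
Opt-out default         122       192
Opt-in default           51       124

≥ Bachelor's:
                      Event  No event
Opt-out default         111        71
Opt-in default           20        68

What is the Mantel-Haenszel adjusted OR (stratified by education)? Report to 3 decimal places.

OR_MH = Σ(aᵢdᵢ/nᵢ) / Σ(bᵢcᵢ/nᵢ), where nᵢ is the stratum total.
Stratum 1 (≤ High school): n = 627; a·d/n = 323·130/627 = 66.9697; b·c/n = 46·128/627 = 9.3907
Stratum 2 (Some college): n = 489; a·d/n = 122·124/489 = 30.9366; b·c/n = 192·51/489 = 20.0245
Stratum 3 (≥ Bachelor's): n = 270; a·d/n = 111·68/270 = 27.9556; b·c/n = 71·20/270 = 5.2593
OR_MH = (66.9697 + 30.9366 + 27.9556) / (9.3907 + 20.0245 + 5.2593) = 125.8619 / 34.6745 = 3.62981

3.630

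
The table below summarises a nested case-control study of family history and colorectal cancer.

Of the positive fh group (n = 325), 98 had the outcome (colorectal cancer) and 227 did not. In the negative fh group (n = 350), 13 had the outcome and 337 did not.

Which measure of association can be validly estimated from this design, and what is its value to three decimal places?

11.191

From the description: a = 98, b = 227, c = 13, d = 337.
This is a nested case-control study: participants were sampled on outcome status, so risks in the source population cannot be estimated directly — relative risk is not valid here. The odds ratio is the appropriate measure.
OR = (a·d)/(b·c) = (98 × 337) / (227 × 13) = 33026 / 2951 = 11.19146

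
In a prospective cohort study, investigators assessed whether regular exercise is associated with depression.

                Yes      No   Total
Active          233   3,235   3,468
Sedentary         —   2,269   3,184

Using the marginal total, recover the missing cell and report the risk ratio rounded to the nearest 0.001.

The missing cell is in the unexposed row: 3184 − 2269 = 915.
So a = 233, b = 3235, c = 915, d = 2269.
RR = [a/(a+b)] / [c/(c+d)] = (233/3468) / (915/3184) = 0.06719/0.28737 = 0.23379

0.234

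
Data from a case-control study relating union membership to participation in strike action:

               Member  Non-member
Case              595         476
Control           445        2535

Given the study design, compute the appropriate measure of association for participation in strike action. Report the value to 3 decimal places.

7.121

Reading the table with exposure as columns: a = 595 (Member, case), b = 445 (Member, non-case), c = 476 (Non-member, case), d = 2535.
This is a case-control study: participants were sampled on outcome status, so risks in the source population cannot be estimated directly — relative risk is not valid here. The odds ratio is the appropriate measure.
OR = (a·d)/(b·c) = (595 × 2535) / (445 × 476) = 1508325 / 211820 = 7.12079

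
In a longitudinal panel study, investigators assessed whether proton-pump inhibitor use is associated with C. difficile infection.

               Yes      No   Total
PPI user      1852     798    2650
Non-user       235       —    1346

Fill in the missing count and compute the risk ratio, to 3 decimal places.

The missing cell is in the unexposed row: 1346 − 235 = 1111.
So a = 1852, b = 798, c = 235, d = 1111.
RR = [a/(a+b)] / [c/(c+d)] = (1852/2650) / (235/1346) = 0.69887/0.17459 = 4.00288

4.003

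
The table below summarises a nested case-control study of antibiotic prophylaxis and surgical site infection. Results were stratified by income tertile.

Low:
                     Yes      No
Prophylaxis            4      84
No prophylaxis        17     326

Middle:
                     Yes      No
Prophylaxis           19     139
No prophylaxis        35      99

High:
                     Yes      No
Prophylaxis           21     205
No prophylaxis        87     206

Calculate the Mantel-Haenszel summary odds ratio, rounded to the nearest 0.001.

OR_MH = Σ(aᵢdᵢ/nᵢ) / Σ(bᵢcᵢ/nᵢ), where nᵢ is the stratum total.
Stratum 1 (Low): n = 431; a·d/n = 4·326/431 = 3.0255; b·c/n = 84·17/431 = 3.3132
Stratum 2 (Middle): n = 292; a·d/n = 19·99/292 = 6.4418; b·c/n = 139·35/292 = 16.6610
Stratum 3 (High): n = 519; a·d/n = 21·206/519 = 8.3353; b·c/n = 205·87/519 = 34.3642
OR_MH = (3.0255 + 6.4418 + 8.3353) / (3.3132 + 16.6610 + 34.3642) = 17.8026 / 54.3383 = 0.32762

0.328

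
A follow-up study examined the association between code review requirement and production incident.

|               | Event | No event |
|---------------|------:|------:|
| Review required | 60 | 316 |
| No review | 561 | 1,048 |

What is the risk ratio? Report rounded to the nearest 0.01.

0.46

Cells: a = 60, b = 316, c = 561, d = 1048.
Risk in exposed = 60/376 = 0.15957; risk in unexposed = 561/1609 = 0.34866.
RR = 0.15957 / 0.34866 = 0.45767
The risk is 54% lower among the exposed than among the unexposed.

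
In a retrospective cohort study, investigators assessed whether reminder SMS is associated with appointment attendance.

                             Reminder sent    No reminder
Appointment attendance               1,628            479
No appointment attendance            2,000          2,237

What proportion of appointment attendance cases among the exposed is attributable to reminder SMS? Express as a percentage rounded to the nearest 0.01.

60.70

Reading the table with exposure as columns: a = 1628 (Reminder sent, case), b = 2000 (Reminder sent, non-case), c = 479 (No reminder, case), d = 2237.
Risk in exposed = 1628/3628 = 0.44873; risk in unexposed = 479/2716 = 0.17636.
RR = 0.44873/0.17636 = 2.54438
AR% = (RR − 1)/RR × 100 = (2.54438 − 1)/2.54438 × 100 = 60.6976%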